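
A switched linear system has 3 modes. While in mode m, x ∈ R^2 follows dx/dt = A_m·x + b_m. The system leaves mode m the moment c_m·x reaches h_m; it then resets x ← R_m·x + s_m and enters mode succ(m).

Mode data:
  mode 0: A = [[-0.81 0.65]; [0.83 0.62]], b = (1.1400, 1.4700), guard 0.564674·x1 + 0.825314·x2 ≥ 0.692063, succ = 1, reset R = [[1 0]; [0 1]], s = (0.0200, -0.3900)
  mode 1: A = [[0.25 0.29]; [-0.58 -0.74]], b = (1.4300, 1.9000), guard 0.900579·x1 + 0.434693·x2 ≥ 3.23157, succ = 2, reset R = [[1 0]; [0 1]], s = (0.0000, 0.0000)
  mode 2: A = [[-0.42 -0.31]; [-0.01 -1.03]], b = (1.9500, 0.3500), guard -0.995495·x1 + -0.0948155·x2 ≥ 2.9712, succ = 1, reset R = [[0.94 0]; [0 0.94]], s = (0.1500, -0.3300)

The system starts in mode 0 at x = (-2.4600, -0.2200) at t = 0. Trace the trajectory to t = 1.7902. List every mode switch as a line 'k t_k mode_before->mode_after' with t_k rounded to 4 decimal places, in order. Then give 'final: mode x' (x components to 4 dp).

1 1.4453 0->1
final: 1 0.8222 0.7201

Mode 0: guard c·x = 0.6921 hit at Δt = 1.4453 (t = 1.4453), x⁻ = (0.2112, 0.6941) → reset → x⁺ = (0.2312, 0.3041), jump to mode 1
Mode 1: flow for 0.3449 to horizon, guard not reached → x = (0.8222, 0.7201)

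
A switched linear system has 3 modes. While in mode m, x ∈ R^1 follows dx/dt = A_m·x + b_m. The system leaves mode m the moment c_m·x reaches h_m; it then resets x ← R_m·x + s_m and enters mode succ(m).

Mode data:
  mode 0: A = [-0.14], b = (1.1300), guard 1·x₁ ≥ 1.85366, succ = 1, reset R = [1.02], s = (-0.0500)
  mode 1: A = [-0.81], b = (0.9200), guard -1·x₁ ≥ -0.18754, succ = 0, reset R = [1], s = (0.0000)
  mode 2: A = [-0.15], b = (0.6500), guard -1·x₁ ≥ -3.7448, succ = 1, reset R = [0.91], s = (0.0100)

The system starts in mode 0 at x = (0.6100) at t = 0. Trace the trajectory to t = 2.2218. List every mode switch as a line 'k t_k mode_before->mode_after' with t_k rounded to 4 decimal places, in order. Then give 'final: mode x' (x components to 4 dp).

1 1.3024 0->1
final: 1 1.4706

Mode 0: guard c·x = 1.8537 hit at Δt = 1.3024 (t = 1.3024), x⁻ = (1.8537) → reset → x⁺ = (1.8407), jump to mode 1
Mode 1: flow for 0.9194 to horizon, guard not reached → x = (1.4706)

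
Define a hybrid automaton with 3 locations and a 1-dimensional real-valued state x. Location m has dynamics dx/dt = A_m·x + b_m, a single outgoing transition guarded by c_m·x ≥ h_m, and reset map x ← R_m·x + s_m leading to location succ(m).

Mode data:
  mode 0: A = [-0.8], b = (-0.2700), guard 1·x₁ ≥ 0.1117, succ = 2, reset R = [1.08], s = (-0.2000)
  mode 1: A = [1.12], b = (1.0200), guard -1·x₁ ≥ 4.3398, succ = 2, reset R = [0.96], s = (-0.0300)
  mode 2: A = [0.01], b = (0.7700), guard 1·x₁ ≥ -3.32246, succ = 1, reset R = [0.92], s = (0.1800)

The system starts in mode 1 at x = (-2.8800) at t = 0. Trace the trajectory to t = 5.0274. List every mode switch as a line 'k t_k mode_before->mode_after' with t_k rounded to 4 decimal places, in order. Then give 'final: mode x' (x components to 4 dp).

1 0.4952 1->2
2 1.6882 2->1
3 2.1849 1->2
4 3.3779 2->1
5 3.8746 1->2
final: 2 -3.3521

Mode 1: guard c·x = 4.3398 hit at Δt = 0.4952 (t = 0.4952), x⁻ = (-4.3398) → reset → x⁺ = (-4.1962), jump to mode 2
Mode 2: guard c·x = -3.3225 hit at Δt = 1.1930 (t = 1.6882), x⁻ = (-3.3225) → reset → x⁺ = (-2.8767), jump to mode 1
Mode 1: guard c·x = 4.3398 hit at Δt = 0.4967 (t = 2.1849), x⁻ = (-4.3398) → reset → x⁺ = (-4.1962), jump to mode 2
Mode 2: guard c·x = -3.3225 hit at Δt = 1.1930 (t = 3.3779), x⁻ = (-3.3225) → reset → x⁺ = (-2.8767), jump to mode 1
Mode 1: guard c·x = 4.3398 hit at Δt = 0.4967 (t = 3.8746), x⁻ = (-4.3398) → reset → x⁺ = (-4.1962), jump to mode 2
Mode 2: flow for 1.1528 to horizon, guard not reached → x = (-3.3521)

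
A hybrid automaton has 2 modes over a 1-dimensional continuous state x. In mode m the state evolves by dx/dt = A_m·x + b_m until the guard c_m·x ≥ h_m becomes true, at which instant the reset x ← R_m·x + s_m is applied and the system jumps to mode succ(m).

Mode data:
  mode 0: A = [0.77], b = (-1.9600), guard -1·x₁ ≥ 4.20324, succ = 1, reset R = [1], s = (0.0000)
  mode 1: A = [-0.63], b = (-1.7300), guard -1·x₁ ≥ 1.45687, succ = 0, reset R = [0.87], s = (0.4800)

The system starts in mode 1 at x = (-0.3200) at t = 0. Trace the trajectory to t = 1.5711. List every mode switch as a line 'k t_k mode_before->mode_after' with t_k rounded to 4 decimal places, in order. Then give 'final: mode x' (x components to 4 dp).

1 1.0036 1->0
final: 0 -2.6140

Mode 1: guard c·x = 1.4569 hit at Δt = 1.0036 (t = 1.0036), x⁻ = (-1.4569) → reset → x⁺ = (-0.7875), jump to mode 0
Mode 0: flow for 0.5675 to horizon, guard not reached → x = (-2.6140)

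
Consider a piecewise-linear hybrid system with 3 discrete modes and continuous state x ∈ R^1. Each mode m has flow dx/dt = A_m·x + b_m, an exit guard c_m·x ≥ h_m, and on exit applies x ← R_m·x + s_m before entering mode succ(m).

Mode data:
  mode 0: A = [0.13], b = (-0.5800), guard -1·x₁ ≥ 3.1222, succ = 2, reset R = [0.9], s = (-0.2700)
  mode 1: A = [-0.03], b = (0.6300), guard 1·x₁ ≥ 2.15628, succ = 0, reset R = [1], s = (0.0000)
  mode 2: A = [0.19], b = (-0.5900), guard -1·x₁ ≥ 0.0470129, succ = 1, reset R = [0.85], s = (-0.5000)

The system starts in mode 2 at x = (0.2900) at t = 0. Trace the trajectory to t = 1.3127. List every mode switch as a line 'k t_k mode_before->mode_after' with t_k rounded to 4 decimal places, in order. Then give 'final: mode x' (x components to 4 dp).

1 0.5951 2->1
final: 1 -0.0812

Mode 2: guard c·x = 0.0470 hit at Δt = 0.5951 (t = 0.5951), x⁻ = (-0.0470) → reset → x⁺ = (-0.5400), jump to mode 1
Mode 1: flow for 0.7176 to horizon, guard not reached → x = (-0.0812)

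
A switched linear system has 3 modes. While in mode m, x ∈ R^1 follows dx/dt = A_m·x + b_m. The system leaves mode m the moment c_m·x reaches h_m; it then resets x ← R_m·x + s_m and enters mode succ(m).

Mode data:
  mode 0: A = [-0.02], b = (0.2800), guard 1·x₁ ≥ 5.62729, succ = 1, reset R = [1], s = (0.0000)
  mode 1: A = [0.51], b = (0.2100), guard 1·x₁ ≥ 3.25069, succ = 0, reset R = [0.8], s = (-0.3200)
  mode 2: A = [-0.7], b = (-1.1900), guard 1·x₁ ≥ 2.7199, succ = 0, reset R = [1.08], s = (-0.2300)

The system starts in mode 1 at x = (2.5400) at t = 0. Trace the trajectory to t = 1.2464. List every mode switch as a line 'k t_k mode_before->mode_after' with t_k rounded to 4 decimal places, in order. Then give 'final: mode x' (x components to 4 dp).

1 0.4230 1->0
final: 0 2.4720

Mode 1: guard c·x = 3.2507 hit at Δt = 0.4230 (t = 0.4230), x⁻ = (3.2507) → reset → x⁺ = (2.2806), jump to mode 0
Mode 0: flow for 0.8234 to horizon, guard not reached → x = (2.4720)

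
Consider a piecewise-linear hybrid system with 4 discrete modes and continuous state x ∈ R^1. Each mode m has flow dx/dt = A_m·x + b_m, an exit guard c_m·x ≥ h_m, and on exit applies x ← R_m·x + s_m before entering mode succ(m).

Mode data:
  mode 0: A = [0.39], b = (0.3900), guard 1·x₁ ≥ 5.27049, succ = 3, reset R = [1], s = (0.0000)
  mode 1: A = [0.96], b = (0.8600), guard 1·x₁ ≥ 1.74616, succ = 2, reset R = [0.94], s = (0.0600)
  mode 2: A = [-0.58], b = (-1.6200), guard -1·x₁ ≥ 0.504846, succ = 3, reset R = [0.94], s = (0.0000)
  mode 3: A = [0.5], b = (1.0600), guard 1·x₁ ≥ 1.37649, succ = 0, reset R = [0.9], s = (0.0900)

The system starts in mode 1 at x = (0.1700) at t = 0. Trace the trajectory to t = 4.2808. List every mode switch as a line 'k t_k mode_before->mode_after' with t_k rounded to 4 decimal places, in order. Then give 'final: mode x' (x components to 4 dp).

1 0.9456 1->2
2 2.1095 2->3
3 3.6170 3->0
final: 0 2.0170

Mode 1: guard c·x = 1.7462 hit at Δt = 0.9456 (t = 0.9456), x⁻ = (1.7462) → reset → x⁺ = (1.7014), jump to mode 2
Mode 2: guard c·x = 0.5048 hit at Δt = 1.1639 (t = 2.1095), x⁻ = (-0.5048) → reset → x⁺ = (-0.4746), jump to mode 3
Mode 3: guard c·x = 1.3765 hit at Δt = 1.5075 (t = 3.6170), x⁻ = (1.3765) → reset → x⁺ = (1.3288), jump to mode 0
Mode 0: flow for 0.6638 to horizon, guard not reached → x = (2.0170)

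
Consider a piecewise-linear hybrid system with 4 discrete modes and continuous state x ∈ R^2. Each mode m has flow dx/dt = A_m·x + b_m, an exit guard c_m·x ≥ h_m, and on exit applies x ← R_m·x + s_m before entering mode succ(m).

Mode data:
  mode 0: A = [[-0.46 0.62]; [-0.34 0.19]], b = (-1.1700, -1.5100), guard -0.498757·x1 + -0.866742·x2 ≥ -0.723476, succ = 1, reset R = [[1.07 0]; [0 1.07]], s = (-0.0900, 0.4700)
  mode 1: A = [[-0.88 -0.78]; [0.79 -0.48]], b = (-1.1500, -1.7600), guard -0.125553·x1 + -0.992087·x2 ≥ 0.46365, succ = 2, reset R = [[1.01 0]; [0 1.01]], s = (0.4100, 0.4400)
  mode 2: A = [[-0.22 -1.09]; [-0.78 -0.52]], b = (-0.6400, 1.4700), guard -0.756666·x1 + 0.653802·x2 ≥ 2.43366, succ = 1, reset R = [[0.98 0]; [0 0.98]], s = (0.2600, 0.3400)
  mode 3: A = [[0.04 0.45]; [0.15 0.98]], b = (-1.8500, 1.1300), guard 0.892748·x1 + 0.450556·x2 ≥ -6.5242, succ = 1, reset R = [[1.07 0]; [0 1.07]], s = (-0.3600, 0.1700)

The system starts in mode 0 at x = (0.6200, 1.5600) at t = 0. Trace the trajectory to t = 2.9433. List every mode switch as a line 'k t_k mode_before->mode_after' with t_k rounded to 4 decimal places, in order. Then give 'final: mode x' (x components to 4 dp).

1 0.5917 0->1
2 1.3053 1->2
3 2.3214 2->1
final: 1 -1.6736 -0.1168

Mode 0: guard c·x = -0.7235 hit at Δt = 0.5917 (t = 0.5917), x⁻ = (0.2242, 0.7057) → reset → x⁺ = (0.1499, 1.2251), jump to mode 1
Mode 1: guard c·x = 0.4637 hit at Δt = 0.7136 (t = 1.3053), x⁻ = (-0.6650, -0.3832) → reset → x⁺ = (-0.2616, 0.0530), jump to mode 2
Mode 2: guard c·x = 2.4337 hit at Δt = 1.0161 (t = 2.3214), x⁻ = (-1.6997, 1.7552) → reset → x⁺ = (-1.4057, 2.0601), jump to mode 1
Mode 1: flow for 0.6219 to horizon, guard not reached → x = (-1.6736, -0.1168)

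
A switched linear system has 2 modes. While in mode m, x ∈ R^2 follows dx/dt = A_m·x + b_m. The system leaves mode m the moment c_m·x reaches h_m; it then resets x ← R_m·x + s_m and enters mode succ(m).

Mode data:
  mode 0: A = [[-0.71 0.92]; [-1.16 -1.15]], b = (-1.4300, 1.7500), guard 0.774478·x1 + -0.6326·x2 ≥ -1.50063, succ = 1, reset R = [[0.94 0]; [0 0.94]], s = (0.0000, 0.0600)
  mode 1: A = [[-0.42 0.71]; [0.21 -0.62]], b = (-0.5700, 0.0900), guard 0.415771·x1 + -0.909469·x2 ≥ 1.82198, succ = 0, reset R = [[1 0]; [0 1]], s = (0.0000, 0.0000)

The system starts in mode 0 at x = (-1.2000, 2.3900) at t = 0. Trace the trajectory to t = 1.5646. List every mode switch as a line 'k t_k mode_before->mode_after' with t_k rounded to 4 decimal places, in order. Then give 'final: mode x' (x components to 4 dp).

1 0.8902 0->1
final: 1 0.2715 1.4461

Mode 0: guard c·x = -1.5006 hit at Δt = 0.8902 (t = 0.8902), x⁻ = (-0.1631, 2.1724) → reset → x⁺ = (-0.1533, 2.1021), jump to mode 1
Mode 1: flow for 0.6744 to horizon, guard not reached → x = (0.2715, 1.4461)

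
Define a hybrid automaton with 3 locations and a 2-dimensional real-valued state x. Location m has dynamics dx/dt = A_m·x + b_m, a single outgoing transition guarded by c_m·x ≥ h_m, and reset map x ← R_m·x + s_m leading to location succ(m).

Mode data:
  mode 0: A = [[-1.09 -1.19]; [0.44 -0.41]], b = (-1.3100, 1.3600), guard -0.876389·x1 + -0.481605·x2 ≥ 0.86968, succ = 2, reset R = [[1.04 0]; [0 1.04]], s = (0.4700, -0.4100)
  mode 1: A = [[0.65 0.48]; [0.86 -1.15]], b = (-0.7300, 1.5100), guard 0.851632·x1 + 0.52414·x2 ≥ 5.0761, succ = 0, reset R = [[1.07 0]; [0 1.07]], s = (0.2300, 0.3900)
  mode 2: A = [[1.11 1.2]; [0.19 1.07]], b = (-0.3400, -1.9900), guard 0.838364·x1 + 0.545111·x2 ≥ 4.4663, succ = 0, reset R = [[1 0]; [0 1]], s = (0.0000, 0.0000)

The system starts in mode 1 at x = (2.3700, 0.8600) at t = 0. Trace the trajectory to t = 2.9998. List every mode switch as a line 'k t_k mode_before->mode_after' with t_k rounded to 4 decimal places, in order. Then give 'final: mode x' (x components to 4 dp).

Mode 1: guard c·x = 5.0761 hit at Δt = 0.8675 (t = 0.8675), x⁻ = (4.2867, 2.7196) → reset → x⁺ = (4.8167, 3.3000), jump to mode 0
Mode 0: guard c·x = 0.8697 hit at Δt = 1.3249 (t = 2.1924), x⁻ = (-2.7549, 3.2073) → reset → x⁺ = (-2.3951, 2.9256), jump to mode 2
Mode 2: flow for 0.8074 to horizon, guard not reached → x = (-1.2066, 3.8907)

1 0.8675 1->0
2 2.1924 0->2
final: 2 -1.2066 3.8907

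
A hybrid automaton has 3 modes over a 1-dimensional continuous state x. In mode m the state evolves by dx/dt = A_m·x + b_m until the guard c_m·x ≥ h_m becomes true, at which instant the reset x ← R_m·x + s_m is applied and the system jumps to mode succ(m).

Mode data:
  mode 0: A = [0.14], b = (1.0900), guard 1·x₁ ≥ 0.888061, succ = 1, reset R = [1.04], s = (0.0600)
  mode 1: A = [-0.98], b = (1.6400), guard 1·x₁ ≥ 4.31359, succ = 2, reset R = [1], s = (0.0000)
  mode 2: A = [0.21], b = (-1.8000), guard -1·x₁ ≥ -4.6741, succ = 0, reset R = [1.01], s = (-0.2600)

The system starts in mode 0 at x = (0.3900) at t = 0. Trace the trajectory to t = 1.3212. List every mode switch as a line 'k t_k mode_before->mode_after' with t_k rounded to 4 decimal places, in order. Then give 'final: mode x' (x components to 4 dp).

Mode 0: guard c·x = 0.8881 hit at Δt = 0.4224 (t = 0.4224), x⁻ = (0.8881) → reset → x⁺ = (0.9836), jump to mode 1
Mode 1: flow for 0.8988 to horizon, guard not reached → x = (1.3876)

1 0.4224 0->1
final: 1 1.3876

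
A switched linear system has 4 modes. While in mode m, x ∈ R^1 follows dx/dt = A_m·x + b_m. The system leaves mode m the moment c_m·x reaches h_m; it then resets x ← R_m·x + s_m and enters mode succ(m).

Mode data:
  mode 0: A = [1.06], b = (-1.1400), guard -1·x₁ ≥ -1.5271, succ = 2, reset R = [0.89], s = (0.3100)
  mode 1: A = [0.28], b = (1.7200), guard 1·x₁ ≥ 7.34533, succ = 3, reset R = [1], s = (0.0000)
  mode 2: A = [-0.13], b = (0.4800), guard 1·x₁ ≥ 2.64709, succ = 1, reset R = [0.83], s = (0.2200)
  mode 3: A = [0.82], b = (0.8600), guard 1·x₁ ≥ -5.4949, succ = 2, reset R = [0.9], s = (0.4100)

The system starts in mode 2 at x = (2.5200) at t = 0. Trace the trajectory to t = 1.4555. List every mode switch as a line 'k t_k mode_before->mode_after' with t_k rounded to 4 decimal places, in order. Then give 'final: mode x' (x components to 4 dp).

Mode 2: guard c·x = 2.6471 hit at Δt = 0.8827 (t = 0.8827), x⁻ = (2.6471) → reset → x⁺ = (2.4171), jump to mode 1
Mode 1: flow for 0.5728 to horizon, guard not reached → x = (3.9062)

1 0.8827 2->1
final: 1 3.9062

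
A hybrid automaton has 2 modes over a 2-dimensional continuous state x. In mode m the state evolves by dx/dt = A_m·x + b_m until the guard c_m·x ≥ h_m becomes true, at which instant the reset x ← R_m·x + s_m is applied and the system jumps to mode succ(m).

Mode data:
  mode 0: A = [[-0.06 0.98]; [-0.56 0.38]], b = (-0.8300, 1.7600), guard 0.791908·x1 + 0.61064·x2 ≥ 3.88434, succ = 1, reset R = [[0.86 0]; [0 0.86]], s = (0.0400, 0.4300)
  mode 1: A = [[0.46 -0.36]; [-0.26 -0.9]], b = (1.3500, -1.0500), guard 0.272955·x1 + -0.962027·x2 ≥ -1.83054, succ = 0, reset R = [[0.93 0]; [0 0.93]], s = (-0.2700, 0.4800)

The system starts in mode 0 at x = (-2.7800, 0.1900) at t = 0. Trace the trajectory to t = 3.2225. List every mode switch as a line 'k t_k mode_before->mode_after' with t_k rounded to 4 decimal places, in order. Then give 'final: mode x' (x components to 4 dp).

Mode 0: guard c·x = 3.8843 hit at Δt = 1.4431 (t = 1.4431), x⁻ = (0.3879, 5.8580) → reset → x⁺ = (0.3736, 5.4679), jump to mode 1
Mode 1: guard c·x = -1.8305 hit at Δt = 0.7806 (t = 2.2237), x⁻ = (0.5614, 2.0621) → reset → x⁺ = (0.2521, 2.3977), jump to mode 0
Mode 0: guard c·x = 3.8843 hit at Δt = 0.6694 (t = 2.8931), x⁻ = (1.7822, 4.0499) → reset → x⁺ = (1.5727, 3.9129), jump to mode 1
Mode 1: flow for 0.3294 to horizon, guard not reached → x = (1.9027, 2.4815)

1 1.4431 0->1
2 2.2237 1->0
3 2.8931 0->1
final: 1 1.9027 2.4815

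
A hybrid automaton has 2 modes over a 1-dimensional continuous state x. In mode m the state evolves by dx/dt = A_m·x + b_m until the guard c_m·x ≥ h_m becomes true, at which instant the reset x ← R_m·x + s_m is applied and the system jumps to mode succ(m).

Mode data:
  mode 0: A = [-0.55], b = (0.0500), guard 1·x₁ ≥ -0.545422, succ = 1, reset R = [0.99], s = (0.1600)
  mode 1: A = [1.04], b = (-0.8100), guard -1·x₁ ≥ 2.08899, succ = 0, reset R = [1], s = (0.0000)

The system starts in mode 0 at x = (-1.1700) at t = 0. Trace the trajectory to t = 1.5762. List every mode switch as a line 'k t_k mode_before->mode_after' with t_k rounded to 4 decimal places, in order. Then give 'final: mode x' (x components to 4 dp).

Mode 0: guard c·x = -0.5454 hit at Δt = 1.2434 (t = 1.2434), x⁻ = (-0.5454) → reset → x⁺ = (-0.3800), jump to mode 1
Mode 1: flow for 0.3328 to horizon, guard not reached → x = (-0.8592)

1 1.2434 0->1
final: 1 -0.8592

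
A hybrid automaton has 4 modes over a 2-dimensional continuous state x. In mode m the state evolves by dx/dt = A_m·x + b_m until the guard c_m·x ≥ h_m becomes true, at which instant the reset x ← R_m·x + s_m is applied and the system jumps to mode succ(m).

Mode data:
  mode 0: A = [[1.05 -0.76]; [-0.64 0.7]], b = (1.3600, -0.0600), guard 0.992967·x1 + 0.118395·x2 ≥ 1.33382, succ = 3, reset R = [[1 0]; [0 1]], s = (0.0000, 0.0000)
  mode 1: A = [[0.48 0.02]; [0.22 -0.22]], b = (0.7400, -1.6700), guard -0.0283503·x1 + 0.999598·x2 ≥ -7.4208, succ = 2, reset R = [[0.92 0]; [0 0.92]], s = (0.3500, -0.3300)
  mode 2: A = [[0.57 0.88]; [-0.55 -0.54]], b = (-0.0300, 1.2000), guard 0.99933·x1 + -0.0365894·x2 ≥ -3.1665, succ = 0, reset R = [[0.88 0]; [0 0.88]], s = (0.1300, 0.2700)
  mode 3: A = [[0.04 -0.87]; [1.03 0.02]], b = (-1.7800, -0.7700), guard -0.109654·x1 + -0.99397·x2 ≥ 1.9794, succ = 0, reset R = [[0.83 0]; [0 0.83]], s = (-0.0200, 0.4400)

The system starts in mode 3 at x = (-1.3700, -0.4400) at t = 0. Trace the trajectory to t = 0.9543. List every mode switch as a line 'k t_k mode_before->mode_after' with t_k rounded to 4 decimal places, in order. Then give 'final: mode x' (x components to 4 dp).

Mode 3: guard c·x = 1.9794 hit at Δt = 0.5377 (t = 0.5377), x⁻ = (-1.8530, -1.7870) → reset → x⁺ = (-1.5580, -1.0432), jump to mode 0
Mode 0: flow for 0.4166 to horizon, guard not reached → x = (-1.3014, -0.9786)

1 0.5377 3->0
final: 0 -1.3014 -0.9786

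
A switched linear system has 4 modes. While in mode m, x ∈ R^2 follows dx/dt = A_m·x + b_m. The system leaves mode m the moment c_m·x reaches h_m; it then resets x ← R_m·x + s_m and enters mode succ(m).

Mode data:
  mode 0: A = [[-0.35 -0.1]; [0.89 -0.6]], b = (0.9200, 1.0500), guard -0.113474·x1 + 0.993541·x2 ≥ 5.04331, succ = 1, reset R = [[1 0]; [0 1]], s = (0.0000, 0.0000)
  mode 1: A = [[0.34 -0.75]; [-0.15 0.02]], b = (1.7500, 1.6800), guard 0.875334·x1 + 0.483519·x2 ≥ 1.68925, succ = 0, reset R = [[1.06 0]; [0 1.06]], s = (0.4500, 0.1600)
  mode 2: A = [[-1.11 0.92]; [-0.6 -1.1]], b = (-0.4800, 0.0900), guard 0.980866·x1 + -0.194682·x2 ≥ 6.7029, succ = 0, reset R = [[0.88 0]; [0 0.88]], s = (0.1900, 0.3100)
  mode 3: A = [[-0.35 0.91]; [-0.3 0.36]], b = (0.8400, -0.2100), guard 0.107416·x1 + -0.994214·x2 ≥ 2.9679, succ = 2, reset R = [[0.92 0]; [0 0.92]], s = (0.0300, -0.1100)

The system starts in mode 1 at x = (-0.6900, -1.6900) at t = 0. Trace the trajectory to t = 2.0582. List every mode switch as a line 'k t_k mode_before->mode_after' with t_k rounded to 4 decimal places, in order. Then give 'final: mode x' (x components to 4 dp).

1 1.0186 1->0
final: 0 2.4434 2.5699

Mode 1: guard c·x = 1.6892 hit at Δt = 1.0186 (t = 1.0186), x⁻ = (1.9845, -0.0989) → reset → x⁺ = (2.5535, 0.0551), jump to mode 0
Mode 0: flow for 1.0396 to horizon, guard not reached → x = (2.4434, 2.5699)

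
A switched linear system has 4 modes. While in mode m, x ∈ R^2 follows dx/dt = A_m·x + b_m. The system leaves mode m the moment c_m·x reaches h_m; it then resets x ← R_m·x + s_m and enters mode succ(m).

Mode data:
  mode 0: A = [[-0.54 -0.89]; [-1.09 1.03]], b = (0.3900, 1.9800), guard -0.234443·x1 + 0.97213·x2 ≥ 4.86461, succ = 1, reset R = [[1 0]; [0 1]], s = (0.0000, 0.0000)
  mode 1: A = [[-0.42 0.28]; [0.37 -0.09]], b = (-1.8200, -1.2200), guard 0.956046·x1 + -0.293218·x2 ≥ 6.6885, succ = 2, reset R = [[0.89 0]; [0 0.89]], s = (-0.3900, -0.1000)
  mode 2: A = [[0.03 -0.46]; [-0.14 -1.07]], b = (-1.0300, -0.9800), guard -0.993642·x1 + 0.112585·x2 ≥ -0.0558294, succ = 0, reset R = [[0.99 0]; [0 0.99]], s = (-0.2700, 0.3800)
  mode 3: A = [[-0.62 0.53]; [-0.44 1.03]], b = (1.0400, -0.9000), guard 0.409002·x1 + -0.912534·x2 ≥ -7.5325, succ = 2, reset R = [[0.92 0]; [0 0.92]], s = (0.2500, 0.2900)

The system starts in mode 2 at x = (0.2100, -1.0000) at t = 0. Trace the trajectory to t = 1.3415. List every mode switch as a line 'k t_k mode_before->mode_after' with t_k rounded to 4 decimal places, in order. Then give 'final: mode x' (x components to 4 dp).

1 0.4594 2->0
final: 0 -0.2072 1.6114

Mode 2: guard c·x = -0.0558 hit at Δt = 0.4594 (t = 0.4594), x⁻ = (-0.0538, -0.9708) → reset → x⁺ = (-0.3233, -0.5811), jump to mode 0
Mode 0: flow for 0.8821 to horizon, guard not reached → x = (-0.2072, 1.6114)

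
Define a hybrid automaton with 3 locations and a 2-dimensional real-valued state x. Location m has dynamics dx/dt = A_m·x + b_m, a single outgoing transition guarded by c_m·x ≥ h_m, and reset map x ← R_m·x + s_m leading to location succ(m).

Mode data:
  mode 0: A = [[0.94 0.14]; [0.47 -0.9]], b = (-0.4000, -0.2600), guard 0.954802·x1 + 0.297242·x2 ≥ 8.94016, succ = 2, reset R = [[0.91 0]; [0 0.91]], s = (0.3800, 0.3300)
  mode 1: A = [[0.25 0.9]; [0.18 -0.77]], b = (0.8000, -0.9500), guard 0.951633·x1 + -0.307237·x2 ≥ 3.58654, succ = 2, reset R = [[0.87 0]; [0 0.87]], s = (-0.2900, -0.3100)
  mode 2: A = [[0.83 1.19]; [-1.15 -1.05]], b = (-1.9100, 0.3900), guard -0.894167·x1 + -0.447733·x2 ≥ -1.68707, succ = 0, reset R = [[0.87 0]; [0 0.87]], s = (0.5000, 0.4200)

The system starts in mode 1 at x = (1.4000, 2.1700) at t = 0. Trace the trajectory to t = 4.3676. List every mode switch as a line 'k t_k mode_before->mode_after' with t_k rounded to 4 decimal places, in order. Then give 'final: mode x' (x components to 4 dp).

Mode 1: guard c·x = 3.5865 hit at Δt = 0.9715 (t = 0.9715), x⁻ = (4.0064, 0.7359) → reset → x⁺ = (3.1956, 0.3302), jump to mode 2
Mode 2: guard c·x = -1.6871 hit at Δt = 0.9535 (t = 1.9250), x⁻ = (2.8206, -1.8650) → reset → x⁺ = (2.9539, -1.2026), jump to mode 0
Mode 0: guard c·x = 8.9402 hit at Δt = 1.2911 (t = 3.2161), x⁻ = (8.8880, 1.5271) → reset → x⁺ = (8.4680, 1.7197), jump to mode 2
Mode 2: flow for 1.1515 to horizon, guard not reached → x = (11.6583, -7.8332)

1 0.9715 1->2
2 1.9250 2->0
3 3.2161 0->2
final: 2 11.6583 -7.8332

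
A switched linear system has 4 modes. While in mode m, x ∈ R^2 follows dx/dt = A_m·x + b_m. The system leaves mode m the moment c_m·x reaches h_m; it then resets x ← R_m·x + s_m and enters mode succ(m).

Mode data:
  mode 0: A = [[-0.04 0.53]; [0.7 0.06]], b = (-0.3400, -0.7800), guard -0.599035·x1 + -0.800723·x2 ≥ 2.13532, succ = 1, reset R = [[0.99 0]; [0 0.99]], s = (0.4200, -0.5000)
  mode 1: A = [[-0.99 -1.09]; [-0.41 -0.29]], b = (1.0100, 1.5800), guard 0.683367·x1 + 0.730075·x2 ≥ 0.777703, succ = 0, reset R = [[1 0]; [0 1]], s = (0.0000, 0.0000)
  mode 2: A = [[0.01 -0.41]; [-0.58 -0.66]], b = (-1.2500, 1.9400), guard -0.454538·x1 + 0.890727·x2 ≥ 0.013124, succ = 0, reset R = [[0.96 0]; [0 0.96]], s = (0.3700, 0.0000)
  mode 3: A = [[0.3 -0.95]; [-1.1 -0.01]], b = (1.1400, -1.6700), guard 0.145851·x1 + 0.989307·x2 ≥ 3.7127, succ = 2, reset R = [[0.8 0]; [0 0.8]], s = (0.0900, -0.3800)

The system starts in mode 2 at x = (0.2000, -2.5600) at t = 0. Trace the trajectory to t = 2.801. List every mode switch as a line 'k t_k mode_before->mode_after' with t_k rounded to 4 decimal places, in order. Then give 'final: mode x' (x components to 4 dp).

Mode 2: guard c·x = 0.0131 hit at Δt = 0.8415 (t = 0.8415), x⁻ = (-0.4063, -0.1926) → reset → x⁺ = (-0.0200, -0.1849), jump to mode 0
Mode 0: guard c·x = 2.1353 hit at Δt = 1.3945 (t = 2.2360), x⁻ = (-1.1333, -1.8189) → reset → x⁺ = (-0.7020, -2.3007), jump to mode 1
Mode 1: flow for 0.5650 to horizon, guard not reached → x = (0.8098, -1.1726)

1 0.8415 2->0
2 2.2360 0->1
final: 1 0.8098 -1.1726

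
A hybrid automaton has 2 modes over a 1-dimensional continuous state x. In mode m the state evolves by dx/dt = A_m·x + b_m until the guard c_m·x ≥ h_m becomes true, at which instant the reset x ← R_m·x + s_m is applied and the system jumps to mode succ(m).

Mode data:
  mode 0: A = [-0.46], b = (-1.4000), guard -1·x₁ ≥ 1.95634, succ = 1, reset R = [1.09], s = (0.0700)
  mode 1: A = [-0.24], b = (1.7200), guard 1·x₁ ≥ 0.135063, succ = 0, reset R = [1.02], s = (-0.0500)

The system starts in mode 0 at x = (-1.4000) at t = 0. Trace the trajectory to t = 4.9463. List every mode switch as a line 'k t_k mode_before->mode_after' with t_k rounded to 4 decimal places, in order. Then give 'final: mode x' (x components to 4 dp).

1 0.8984 0->1
2 2.0315 1->0
3 4.3312 0->1
final: 1 -0.7959

Mode 0: guard c·x = 1.9563 hit at Δt = 0.8984 (t = 0.8984), x⁻ = (-1.9563) → reset → x⁺ = (-2.0624), jump to mode 1
Mode 1: guard c·x = 0.1351 hit at Δt = 1.1331 (t = 2.0315), x⁻ = (0.1351) → reset → x⁺ = (0.0878), jump to mode 0
Mode 0: guard c·x = 1.9563 hit at Δt = 2.2997 (t = 4.3312), x⁻ = (-1.9563) → reset → x⁺ = (-2.0624), jump to mode 1
Mode 1: flow for 0.6151 to horizon, guard not reached → x = (-0.7959)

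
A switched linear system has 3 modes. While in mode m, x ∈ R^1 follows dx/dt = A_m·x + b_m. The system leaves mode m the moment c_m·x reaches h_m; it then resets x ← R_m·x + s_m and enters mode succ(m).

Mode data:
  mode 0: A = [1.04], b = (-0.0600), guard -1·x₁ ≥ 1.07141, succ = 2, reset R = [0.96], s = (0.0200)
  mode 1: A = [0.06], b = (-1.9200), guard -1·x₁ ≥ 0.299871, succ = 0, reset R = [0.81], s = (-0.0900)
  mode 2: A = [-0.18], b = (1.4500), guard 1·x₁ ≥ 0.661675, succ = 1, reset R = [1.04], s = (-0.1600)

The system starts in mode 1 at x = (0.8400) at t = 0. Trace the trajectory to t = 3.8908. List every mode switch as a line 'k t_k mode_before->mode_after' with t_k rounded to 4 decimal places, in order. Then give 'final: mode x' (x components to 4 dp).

1 0.5988 1->0
2 1.6195 0->2
3 2.7510 2->1
4 3.1838 1->0
final: 0 -0.7571

Mode 1: guard c·x = 0.2999 hit at Δt = 0.5988 (t = 0.5988), x⁻ = (-0.2999) → reset → x⁺ = (-0.3329), jump to mode 0
Mode 0: guard c·x = 1.0714 hit at Δt = 1.0207 (t = 1.6195), x⁻ = (-1.0714) → reset → x⁺ = (-1.0086), jump to mode 2
Mode 2: guard c·x = 0.6617 hit at Δt = 1.1315 (t = 2.7510), x⁻ = (0.6617) → reset → x⁺ = (0.5281), jump to mode 1
Mode 1: guard c·x = 0.2999 hit at Δt = 0.4328 (t = 3.1838), x⁻ = (-0.2999) → reset → x⁺ = (-0.3329), jump to mode 0
Mode 0: flow for 0.7070 to horizon, guard not reached → x = (-0.7571)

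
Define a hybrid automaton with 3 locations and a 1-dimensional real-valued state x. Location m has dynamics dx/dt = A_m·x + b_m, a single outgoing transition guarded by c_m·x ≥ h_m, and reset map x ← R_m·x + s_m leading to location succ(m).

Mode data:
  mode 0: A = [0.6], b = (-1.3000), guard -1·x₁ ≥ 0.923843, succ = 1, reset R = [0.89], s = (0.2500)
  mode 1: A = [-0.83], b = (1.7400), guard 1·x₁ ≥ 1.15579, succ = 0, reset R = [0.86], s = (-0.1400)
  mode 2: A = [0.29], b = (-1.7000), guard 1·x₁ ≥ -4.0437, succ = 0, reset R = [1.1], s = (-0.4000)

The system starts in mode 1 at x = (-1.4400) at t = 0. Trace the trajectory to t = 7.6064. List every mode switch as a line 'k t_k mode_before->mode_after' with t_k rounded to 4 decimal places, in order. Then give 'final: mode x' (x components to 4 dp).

Mode 1: guard c·x = 1.1558 hit at Δt = 1.5956 (t = 1.5956), x⁻ = (1.1558) → reset → x⁺ = (0.8540), jump to mode 0
Mode 0: guard c·x = 0.9238 hit at Δt = 1.4271 (t = 3.0227), x⁻ = (-0.9238) → reset → x⁺ = (-0.5722), jump to mode 1
Mode 1: guard c·x = 1.1558 hit at Δt = 1.2564 (t = 4.2791), x⁻ = (1.1558) → reset → x⁺ = (0.8540), jump to mode 0
Mode 0: guard c·x = 0.9238 hit at Δt = 1.4271 (t = 5.7062), x⁻ = (-0.9238) → reset → x⁺ = (-0.5722), jump to mode 1
Mode 1: guard c·x = 1.1558 hit at Δt = 1.2564 (t = 6.9626), x⁻ = (1.1558) → reset → x⁺ = (0.8540), jump to mode 0
Mode 0: flow for 0.6438 to horizon, guard not reached → x = (0.2350)

1 1.5956 1->0
2 3.0227 0->1
3 4.2791 1->0
4 5.7062 0->1
5 6.9626 1->0
final: 0 0.2350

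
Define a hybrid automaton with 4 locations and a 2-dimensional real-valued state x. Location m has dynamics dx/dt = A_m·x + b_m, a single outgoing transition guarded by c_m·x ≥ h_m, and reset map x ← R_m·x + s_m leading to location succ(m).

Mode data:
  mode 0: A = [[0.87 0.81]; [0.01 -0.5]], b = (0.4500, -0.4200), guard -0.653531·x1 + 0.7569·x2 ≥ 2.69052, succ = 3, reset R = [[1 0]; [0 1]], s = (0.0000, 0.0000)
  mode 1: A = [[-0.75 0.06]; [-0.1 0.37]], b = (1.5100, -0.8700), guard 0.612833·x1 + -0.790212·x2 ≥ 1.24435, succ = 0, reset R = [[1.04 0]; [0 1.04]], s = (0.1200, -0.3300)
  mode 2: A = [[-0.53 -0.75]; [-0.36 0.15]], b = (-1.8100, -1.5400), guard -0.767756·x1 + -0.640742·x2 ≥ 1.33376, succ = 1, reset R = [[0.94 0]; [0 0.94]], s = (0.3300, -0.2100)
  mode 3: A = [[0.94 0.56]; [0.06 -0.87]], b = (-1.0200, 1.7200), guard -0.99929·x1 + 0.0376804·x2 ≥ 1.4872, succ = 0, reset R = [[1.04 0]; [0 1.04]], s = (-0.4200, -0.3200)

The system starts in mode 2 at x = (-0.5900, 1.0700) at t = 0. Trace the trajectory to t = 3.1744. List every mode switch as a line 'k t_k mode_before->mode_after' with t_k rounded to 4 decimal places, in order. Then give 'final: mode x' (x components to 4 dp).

1 0.8647 2->1
2 2.0261 1->0
final: 0 0.4325 -1.2355

Mode 2: guard c·x = 1.3338 hit at Δt = 0.8647 (t = 0.8647), x⁻ = (-1.9407, 0.2438) → reset → x⁺ = (-1.4943, 0.0192), jump to mode 1
Mode 1: guard c·x = 1.2444 hit at Δt = 1.1614 (t = 2.0261), x⁻ = (0.5174, -1.1735) → reset → x⁺ = (0.6581, -1.5504), jump to mode 0
Mode 0: flow for 1.1483 to horizon, guard not reached → x = (0.4325, -1.2355)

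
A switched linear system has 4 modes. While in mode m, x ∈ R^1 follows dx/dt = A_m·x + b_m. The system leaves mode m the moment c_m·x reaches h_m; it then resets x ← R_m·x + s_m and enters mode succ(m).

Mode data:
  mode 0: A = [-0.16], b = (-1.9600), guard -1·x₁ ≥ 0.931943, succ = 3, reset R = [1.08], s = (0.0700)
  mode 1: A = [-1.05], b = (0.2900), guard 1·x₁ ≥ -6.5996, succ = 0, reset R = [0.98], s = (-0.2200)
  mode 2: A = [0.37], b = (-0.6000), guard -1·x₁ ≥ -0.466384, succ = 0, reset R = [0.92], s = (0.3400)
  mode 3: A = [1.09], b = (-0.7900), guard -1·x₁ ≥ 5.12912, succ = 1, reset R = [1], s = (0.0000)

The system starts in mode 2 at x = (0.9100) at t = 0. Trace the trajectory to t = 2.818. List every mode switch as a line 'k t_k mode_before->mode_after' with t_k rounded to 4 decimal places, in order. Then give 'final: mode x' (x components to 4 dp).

Mode 2: guard c·x = -0.4664 hit at Δt = 1.3095 (t = 1.3095), x⁻ = (0.4664) → reset → x⁺ = (0.7691), jump to mode 0
Mode 0: guard c·x = 0.9319 hit at Δt = 0.8751 (t = 2.1846), x⁻ = (-0.9319) → reset → x⁺ = (-0.9365), jump to mode 3
Mode 3: flow for 0.6334 to horizon, guard not reached → x = (-2.5887)

1 1.3095 2->0
2 2.1846 0->3
final: 3 -2.5887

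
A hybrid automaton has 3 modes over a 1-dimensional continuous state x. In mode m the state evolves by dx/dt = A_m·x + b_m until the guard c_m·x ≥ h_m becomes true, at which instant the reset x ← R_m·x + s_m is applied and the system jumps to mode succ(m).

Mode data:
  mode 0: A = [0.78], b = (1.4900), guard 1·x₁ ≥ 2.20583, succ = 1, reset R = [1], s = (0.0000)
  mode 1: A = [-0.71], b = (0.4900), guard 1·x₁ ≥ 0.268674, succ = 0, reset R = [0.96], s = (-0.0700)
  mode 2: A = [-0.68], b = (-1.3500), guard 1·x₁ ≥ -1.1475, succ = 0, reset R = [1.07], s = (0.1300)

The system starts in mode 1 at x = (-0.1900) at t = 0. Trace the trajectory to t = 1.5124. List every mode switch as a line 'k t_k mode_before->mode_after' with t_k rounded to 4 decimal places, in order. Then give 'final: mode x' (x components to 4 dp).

1 1.0371 1->0
final: 0 1.1296

Mode 1: guard c·x = 0.2687 hit at Δt = 1.0371 (t = 1.0371), x⁻ = (0.2687) → reset → x⁺ = (0.1879), jump to mode 0
Mode 0: flow for 0.4753 to horizon, guard not reached → x = (1.1296)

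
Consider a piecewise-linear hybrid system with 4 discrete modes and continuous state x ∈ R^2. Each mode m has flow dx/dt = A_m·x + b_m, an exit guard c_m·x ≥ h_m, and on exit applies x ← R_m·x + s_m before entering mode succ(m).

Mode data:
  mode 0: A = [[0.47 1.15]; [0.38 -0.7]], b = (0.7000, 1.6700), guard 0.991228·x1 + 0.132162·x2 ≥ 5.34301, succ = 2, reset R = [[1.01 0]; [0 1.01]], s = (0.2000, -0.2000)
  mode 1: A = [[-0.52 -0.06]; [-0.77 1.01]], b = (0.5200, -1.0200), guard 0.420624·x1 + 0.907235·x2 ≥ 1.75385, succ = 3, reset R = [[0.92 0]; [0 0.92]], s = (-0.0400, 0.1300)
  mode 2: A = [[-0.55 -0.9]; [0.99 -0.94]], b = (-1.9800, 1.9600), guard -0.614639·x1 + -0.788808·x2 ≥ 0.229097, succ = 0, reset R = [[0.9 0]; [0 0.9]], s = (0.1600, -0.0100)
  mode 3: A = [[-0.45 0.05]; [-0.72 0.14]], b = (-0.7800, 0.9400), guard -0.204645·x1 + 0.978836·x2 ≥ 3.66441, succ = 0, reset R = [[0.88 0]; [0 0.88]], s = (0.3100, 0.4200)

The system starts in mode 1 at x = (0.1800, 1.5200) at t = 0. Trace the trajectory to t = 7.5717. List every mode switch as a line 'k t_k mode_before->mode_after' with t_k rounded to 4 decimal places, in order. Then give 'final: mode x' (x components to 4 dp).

1 0.5875 1->3
2 1.9142 3->0
3 2.7831 0->2
4 4.2945 2->0
5 6.7100 0->2
final: 2 -0.2873 3.4906

Mode 1: guard c·x = 1.7538 hit at Δt = 0.5875 (t = 0.5875), x⁻ = (0.3458, 1.7728) → reset → x⁺ = (0.2782, 1.7610), jump to mode 3
Mode 3: guard c·x = 3.6644 hit at Δt = 1.3267 (t = 1.9142), x⁻ = (-0.4910, 3.6410) → reset → x⁺ = (-0.1221, 3.6241), jump to mode 0
Mode 0: guard c·x = 5.3430 hit at Δt = 0.8689 (t = 2.7831), x⁻ = (4.9009, 3.6702) → reset → x⁺ = (5.1499, 3.5069), jump to mode 2
Mode 2: guard c·x = 0.2291 hit at Δt = 1.5114 (t = 4.2945), x⁻ = (-2.9043, 1.9726) → reset → x⁺ = (-2.4539, 1.7653), jump to mode 0
Mode 0: guard c·x = 5.3430 hit at Δt = 2.4155 (t = 6.7100), x⁻ = (5.0076, 2.8702) → reset → x⁺ = (5.2577, 2.6989), jump to mode 2
Mode 2: flow for 0.8617 to horizon, guard not reached → x = (-0.2873, 3.4906)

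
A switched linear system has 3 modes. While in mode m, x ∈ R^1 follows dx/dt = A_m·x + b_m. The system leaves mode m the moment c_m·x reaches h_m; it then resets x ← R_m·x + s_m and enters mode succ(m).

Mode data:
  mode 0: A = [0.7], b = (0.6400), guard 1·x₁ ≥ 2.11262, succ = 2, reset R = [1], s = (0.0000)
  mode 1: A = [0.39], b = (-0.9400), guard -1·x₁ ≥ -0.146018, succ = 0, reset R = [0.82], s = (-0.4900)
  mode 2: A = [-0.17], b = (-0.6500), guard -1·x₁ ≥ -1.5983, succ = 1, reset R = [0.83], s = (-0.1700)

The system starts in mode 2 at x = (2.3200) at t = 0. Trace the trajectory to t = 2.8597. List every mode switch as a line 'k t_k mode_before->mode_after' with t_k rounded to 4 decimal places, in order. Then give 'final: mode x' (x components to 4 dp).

Mode 2: guard c·x = -1.5983 hit at Δt = 0.7351 (t = 0.7351), x⁻ = (1.5983) → reset → x⁺ = (1.1566), jump to mode 1
Mode 1: guard c·x = -0.1460 hit at Δt = 1.5158 (t = 2.2509), x⁻ = (0.1460) → reset → x⁺ = (-0.3703), jump to mode 0
Mode 0: flow for 0.6088 to horizon, guard not reached → x = (-0.0812)

1 0.7351 2->1
2 2.2509 1->0
final: 0 -0.0812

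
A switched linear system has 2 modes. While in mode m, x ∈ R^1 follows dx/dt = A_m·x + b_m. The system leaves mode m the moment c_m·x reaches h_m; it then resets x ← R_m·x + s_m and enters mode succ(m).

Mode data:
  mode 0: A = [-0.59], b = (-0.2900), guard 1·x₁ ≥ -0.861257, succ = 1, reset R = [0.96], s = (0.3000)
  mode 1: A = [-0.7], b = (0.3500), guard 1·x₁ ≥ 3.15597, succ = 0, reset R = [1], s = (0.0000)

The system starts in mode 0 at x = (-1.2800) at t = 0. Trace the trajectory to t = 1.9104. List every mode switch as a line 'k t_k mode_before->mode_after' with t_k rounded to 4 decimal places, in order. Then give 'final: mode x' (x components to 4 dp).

Mode 0: guard c·x = -0.8613 hit at Δt = 1.2836 (t = 1.2836), x⁻ = (-0.8613) → reset → x⁺ = (-0.5268), jump to mode 1
Mode 1: flow for 0.6268 to horizon, guard not reached → x = (-0.1621)

1 1.2836 0->1
final: 1 -0.1621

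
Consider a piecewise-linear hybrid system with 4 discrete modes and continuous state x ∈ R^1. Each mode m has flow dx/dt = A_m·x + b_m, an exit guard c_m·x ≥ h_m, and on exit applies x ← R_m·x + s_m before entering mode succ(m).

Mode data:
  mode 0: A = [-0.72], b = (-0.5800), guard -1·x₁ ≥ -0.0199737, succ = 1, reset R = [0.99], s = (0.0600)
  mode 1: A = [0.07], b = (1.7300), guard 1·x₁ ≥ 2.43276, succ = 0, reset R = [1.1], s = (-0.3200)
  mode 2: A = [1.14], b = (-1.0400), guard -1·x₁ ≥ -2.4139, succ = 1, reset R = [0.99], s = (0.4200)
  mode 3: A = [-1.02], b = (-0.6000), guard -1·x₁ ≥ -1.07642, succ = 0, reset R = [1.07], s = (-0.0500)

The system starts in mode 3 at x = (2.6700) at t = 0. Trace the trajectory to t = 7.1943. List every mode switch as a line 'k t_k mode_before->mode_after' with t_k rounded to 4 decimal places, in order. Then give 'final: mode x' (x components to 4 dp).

Mode 3: guard c·x = -1.0764 hit at Δt = 0.6584 (t = 0.6584), x⁻ = (1.0764) → reset → x⁺ = (1.1018), jump to mode 0
Mode 0: guard c·x = -0.0200 hit at Δt = 1.1631 (t = 1.8215), x⁻ = (0.0200) → reset → x⁺ = (0.0798), jump to mode 1
Mode 1: guard c·x = 2.4328 hit at Δt = 1.2952 (t = 3.1167), x⁻ = (2.4328) → reset → x⁺ = (2.3560), jump to mode 0
Mode 0: guard c·x = -0.0200 hit at Δt = 1.8650 (t = 4.9817), x⁻ = (0.0200) → reset → x⁺ = (0.0798), jump to mode 1
Mode 1: guard c·x = 2.4328 hit at Δt = 1.2952 (t = 6.2769), x⁻ = (2.4328) → reset → x⁺ = (2.3560), jump to mode 0
Mode 0: flow for 0.9174 to horizon, guard not reached → x = (0.8277)

1 0.6584 3->0
2 1.8215 0->1
3 3.1167 1->0
4 4.9817 0->1
5 6.2769 1->0
final: 0 0.8277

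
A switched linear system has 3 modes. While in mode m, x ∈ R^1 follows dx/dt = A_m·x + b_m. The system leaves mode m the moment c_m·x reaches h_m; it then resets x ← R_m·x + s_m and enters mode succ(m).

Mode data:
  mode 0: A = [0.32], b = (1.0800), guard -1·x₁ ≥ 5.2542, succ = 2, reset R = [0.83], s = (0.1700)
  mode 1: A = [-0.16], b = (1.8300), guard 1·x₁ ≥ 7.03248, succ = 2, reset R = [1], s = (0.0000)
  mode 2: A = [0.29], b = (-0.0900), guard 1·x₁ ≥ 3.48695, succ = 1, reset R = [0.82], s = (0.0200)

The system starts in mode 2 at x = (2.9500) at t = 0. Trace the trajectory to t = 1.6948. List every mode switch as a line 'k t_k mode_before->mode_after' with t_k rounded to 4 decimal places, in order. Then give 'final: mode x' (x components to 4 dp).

Mode 2: guard c·x = 3.4870 hit at Δt = 0.6385 (t = 0.6385), x⁻ = (3.4870) → reset → x⁺ = (2.8793), jump to mode 1
Mode 1: flow for 1.0563 to horizon, guard not reached → x = (4.2101)

1 0.6385 2->1
final: 1 4.2101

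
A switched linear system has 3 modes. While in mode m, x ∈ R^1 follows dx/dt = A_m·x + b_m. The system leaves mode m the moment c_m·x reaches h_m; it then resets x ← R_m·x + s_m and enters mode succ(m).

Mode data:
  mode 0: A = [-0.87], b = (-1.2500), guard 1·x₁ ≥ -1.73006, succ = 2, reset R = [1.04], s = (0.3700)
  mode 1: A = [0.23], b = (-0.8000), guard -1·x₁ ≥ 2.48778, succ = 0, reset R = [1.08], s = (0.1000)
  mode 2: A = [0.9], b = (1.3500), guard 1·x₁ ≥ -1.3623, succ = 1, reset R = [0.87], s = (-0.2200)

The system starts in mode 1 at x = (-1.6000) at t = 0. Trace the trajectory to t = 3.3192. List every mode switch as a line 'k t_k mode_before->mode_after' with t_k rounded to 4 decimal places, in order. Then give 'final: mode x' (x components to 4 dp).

Mode 1: guard c·x = 2.4878 hit at Δt = 0.7005 (t = 0.7005), x⁻ = (-2.4878) → reset → x⁺ = (-2.5868), jump to mode 0
Mode 0: guard c·x = -1.7301 hit at Δt = 1.5706 (t = 2.2711), x⁻ = (-1.7301) → reset → x⁺ = (-1.4293), jump to mode 2
Mode 2: guard c·x = -1.3623 hit at Δt = 0.7401 (t = 3.0112), x⁻ = (-1.3623) → reset → x⁺ = (-1.4052), jump to mode 1
Mode 1: flow for 0.3080 to horizon, guard not reached → x = (-1.7637)

1 0.7005 1->0
2 2.2711 0->2
3 3.0112 2->1
final: 1 -1.7637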